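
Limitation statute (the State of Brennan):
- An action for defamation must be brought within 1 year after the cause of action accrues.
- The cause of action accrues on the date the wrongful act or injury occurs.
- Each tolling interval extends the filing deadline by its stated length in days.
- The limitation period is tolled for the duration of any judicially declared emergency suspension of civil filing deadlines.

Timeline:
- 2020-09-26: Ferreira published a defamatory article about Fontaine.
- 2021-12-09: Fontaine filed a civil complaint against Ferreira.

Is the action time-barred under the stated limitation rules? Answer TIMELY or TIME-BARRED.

TIME-BARRED

The claim accrued on 2020-09-26, when the wrongful act occurred.
1 year from 2020-09-26 is 2021-09-26.
Fontaine filed on 2021-12-09, after the 2021-09-26 deadline, so the action is time-barred.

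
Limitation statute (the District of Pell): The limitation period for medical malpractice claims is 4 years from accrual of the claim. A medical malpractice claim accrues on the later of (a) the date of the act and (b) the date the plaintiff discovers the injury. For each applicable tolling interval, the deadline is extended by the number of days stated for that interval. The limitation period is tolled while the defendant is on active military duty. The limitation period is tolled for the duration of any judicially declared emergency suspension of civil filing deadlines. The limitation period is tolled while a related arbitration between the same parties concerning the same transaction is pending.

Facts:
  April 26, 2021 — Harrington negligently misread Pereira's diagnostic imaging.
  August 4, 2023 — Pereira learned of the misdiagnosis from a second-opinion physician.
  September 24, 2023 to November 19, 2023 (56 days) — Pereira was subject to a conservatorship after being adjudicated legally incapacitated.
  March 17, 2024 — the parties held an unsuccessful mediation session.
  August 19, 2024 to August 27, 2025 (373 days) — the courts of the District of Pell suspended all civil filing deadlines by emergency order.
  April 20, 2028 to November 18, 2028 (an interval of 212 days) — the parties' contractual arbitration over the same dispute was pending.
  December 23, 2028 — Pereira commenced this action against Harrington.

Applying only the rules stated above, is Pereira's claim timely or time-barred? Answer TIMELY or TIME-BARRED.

TIMELY

The claim accrued on August 4, 2023 — the later of the April 26, 2021 act and the August 4, 2023 discovery.
4 years from August 4, 2023 is August 4, 2027.
The period was tolled for 373 days by the emergency suspension of filing deadlines (August 19, 2024 to August 27, 2025), pushing the deadline to August 11, 2028.
The pending related arbitration from April 20, 2028 to November 18, 2028 tolled the period for 212 days, extending the deadline to March 11, 2029.
Although the plaintiff's incapacity ran from September 24, 2023 to November 19, 2023, the stated rules do not make that a tolling event, so it is disregarded.
Nothing else in the chronology tolls or restarts the period.
The December 23, 2028 filing precedes the March 11, 2029 deadline; the claim is timely.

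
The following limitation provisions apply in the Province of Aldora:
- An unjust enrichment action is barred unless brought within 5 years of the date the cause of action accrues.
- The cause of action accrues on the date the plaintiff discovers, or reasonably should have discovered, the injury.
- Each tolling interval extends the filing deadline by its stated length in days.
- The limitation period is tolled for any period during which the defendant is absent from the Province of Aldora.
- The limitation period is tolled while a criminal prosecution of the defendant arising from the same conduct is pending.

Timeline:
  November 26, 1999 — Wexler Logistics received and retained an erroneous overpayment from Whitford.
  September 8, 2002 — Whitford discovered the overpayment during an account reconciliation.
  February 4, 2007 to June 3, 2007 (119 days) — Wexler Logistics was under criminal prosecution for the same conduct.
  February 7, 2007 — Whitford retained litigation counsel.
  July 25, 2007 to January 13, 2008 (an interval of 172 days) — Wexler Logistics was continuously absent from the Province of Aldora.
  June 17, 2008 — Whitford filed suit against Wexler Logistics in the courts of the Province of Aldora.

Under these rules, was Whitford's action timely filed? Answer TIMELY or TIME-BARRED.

Accrual is tied to discovery, so the period began on September 8, 2002 rather than on November 26, 1999 when the act occurred.
5 years from September 8, 2002 is September 8, 2007.
The period was tolled for 119 days by the pending criminal prosecution (February 4, 2007 to June 3, 2007), pushing the deadline to January 5, 2008.
The period was tolled for 172 days by the defendant's absence from the jurisdiction (July 25, 2007 to January 13, 2008), pushing the deadline to June 25, 2008.
Nothing else in the chronology tolls or restarts the period.
The June 17, 2008 filing precedes the June 25, 2008 deadline; the claim is timely.

TIMELY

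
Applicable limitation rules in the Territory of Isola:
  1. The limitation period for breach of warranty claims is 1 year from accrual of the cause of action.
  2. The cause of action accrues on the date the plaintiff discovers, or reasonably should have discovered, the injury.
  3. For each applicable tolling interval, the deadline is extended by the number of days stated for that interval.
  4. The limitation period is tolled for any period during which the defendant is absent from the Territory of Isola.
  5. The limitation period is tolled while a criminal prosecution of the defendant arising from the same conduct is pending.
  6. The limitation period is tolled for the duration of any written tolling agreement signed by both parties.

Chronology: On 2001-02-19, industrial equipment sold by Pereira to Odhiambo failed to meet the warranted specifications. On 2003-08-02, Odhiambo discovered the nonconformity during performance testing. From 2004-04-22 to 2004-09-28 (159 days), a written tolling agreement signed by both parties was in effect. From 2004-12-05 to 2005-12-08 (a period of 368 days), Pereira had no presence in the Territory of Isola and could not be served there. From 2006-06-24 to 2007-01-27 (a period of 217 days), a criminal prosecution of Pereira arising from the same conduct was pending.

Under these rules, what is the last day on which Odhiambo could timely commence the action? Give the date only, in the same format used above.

2006-01-11

Under the discovery rule, the claim accrued on 2003-08-02, when Odhiambo discovered the injury — not on the 2001-02-19 date of the underlying act.
1 year from 2003-08-02 is 2004-08-02.
The period was tolled for 159 days by the written tolling agreement (2004-04-22 to 2004-09-28), pushing the deadline to 2005-01-08.
Because the defendant's absence from the jurisdiction ran from 2004-12-05 to 2005-12-08, the deadline is extended by 368 days to 2006-01-11.
The pending criminal prosecution starting 2006-06-24 came too late — the period had run on 2006-01-11 — and so does not extend the deadline.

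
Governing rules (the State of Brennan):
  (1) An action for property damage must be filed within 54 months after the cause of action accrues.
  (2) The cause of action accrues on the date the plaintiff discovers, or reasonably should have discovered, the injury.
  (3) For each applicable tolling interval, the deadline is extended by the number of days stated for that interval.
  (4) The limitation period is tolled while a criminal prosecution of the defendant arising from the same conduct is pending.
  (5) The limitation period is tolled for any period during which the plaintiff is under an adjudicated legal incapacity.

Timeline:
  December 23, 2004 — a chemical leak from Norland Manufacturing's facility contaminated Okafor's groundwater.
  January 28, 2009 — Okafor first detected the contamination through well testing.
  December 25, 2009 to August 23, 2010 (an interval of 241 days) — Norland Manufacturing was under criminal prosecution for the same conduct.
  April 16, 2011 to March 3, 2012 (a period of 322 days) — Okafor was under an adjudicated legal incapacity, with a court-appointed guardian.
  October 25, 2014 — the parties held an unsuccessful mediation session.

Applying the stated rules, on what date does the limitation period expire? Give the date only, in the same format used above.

February 11, 2015

Under the discovery rule, the claim accrued on January 28, 2009, when Okafor discovered the injury — not on the December 23, 2004 date of the underlying act.
54 months from January 28, 2009 is July 28, 2013.
The period was tolled for 241 days by the pending criminal prosecution (December 25, 2009 to August 23, 2010), pushing the deadline to March 26, 2014.
The plaintiff's legal incapacity from April 16, 2011 to March 3, 2012 tolled the period for 322 days, extending the deadline to February 11, 2015.
The other events in the timeline have no effect on the limitation period under the stated rules.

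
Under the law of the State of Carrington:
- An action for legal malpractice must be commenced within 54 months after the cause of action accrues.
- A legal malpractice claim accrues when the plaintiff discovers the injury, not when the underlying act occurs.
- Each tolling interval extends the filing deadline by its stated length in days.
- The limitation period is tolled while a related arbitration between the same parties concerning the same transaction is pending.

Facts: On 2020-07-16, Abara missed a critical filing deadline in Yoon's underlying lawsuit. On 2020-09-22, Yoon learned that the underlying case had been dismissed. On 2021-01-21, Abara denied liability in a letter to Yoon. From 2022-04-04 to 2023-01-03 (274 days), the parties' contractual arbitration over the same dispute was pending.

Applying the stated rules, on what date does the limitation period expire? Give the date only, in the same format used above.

Under the discovery rule, the claim accrued on 2020-09-22, when Yoon discovered the injury — not on the 2020-07-16 date of the underlying act.
Adding the 54 months base period to 2020-09-22 gives a deadline of 2025-03-22, before any tolling.
The pending related arbitration from 2022-04-04 to 2023-01-03 tolled the period for 274 days, extending the deadline to 2025-12-21.
Nothing else in the chronology tolls or restarts the period.

2025-12-21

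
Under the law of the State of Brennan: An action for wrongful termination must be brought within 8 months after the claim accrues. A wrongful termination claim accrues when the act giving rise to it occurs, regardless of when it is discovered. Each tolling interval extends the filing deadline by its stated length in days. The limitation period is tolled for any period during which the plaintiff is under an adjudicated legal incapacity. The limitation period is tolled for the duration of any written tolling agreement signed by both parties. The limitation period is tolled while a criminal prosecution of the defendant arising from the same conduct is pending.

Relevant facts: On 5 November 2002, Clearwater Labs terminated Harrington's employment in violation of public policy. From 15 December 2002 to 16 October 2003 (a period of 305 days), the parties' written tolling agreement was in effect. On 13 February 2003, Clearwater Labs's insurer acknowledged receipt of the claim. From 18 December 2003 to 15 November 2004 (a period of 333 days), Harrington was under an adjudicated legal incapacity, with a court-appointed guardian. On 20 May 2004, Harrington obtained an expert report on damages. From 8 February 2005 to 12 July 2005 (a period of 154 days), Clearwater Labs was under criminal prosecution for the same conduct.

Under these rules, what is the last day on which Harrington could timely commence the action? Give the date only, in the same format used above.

4 September 2005

The claim accrued on 5 November 2002, when the wrongful act occurred.
The untolled deadline — 8 months after 5 November 2002 — is 5 July 2003.
Because the written tolling agreement ran from 15 December 2002 to 16 October 2003, the deadline is extended by 305 days to 5 May 2004.
Because the plaintiff's legal incapacity ran from 18 December 2003 to 15 November 2004, the deadline is extended by 333 days to 3 April 2005.
Because the pending criminal prosecution ran from 8 February 2005 to 12 July 2005, the deadline is extended by 154 days to 4 September 2005.
Nothing else in the chronology tolls or restarts the period.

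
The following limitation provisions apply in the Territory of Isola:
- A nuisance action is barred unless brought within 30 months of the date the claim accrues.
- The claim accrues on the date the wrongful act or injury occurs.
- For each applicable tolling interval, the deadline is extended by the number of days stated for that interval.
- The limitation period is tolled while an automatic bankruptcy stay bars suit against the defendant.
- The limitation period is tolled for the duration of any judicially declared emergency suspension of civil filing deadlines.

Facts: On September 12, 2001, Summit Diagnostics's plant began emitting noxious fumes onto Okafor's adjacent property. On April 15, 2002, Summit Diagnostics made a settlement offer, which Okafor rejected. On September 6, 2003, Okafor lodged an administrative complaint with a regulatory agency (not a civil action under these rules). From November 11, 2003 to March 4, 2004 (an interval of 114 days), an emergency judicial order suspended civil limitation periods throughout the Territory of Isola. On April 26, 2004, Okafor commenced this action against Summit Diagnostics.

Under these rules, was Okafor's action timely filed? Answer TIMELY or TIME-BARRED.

The limitation period began to run on September 12, 2001.
Adding the 30 months base period to September 12, 2001 gives a deadline of March 12, 2004, before any tolling.
Because the emergency suspension of filing deadlines ran from November 11, 2003 to March 4, 2004, the deadline is extended by 114 days to July 4, 2004.
Nothing else in the chronology tolls or restarts the period.
Filing on April 26, 2004 beat the July 4, 2004 deadline — the action is timely.

TIMELY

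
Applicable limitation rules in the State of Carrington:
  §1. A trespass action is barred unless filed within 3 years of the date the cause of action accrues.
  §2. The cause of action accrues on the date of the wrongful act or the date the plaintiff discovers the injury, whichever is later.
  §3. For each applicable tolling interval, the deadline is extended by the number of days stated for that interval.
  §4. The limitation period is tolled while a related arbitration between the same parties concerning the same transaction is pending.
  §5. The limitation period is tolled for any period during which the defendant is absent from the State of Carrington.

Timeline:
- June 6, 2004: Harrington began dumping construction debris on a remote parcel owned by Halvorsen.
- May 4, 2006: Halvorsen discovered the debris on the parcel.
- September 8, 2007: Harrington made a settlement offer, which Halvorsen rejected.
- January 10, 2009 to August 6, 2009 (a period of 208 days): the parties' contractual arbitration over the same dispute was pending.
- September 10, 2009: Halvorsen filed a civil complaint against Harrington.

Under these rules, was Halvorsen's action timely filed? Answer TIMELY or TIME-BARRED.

The claim accrued on May 4, 2006 — the later of the June 6, 2004 act and the May 4, 2006 discovery.
The untolled deadline — 3 years after May 4, 2006 — is May 4, 2009.
The pending related arbitration from January 10, 2009 to August 6, 2009 tolled the period for 208 days, extending the deadline to November 28, 2009.
The other events in the timeline have no effect on the limitation period under the stated rules.
The September 10, 2009 filing precedes the November 28, 2009 deadline; the claim is timely.

TIMELY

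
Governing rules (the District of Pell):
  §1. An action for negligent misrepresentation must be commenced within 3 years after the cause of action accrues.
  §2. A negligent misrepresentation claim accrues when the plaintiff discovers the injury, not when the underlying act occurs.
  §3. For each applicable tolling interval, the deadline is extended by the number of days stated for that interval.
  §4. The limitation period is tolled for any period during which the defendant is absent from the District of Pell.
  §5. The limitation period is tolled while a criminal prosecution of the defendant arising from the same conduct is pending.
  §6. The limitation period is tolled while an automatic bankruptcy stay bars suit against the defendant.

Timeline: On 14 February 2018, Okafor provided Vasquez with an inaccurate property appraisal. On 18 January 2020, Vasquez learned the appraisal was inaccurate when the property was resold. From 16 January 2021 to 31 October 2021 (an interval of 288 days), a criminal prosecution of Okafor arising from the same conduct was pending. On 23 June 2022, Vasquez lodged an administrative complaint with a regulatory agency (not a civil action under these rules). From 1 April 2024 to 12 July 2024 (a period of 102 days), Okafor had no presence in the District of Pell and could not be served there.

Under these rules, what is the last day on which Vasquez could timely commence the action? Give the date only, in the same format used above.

2 November 2023

Accrual is tied to discovery, so the period began on 18 January 2020 rather than on 14 February 2018 when the act occurred.
The untolled deadline — 3 years after 18 January 2020 — is 18 January 2023.
The period was tolled for 288 days by the pending criminal prosecution (16 January 2021 to 31 October 2021), pushing the deadline to 2 November 2023.
The defendant's absence from the jurisdiction from 1 April 2024 to 12 July 2024 began after the period had already run on 2 November 2023, so it has no tolling effect.
None of the other events listed affects the running of the period under the stated rules.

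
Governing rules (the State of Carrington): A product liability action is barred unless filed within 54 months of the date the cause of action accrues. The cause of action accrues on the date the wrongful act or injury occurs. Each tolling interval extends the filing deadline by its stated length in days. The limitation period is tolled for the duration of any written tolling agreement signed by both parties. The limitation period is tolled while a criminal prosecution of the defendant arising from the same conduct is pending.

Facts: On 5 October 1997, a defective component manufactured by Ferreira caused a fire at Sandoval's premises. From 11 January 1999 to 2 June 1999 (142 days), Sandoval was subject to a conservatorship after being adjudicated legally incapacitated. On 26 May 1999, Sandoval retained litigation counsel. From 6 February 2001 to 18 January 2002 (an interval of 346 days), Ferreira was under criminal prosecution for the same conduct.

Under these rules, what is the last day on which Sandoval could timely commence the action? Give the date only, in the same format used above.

The cause of action accrued on 5 October 1997, the date of the act.
The untolled deadline — 54 months after 5 October 1997 — is 5 April 2002.
Because the pending criminal prosecution ran from 6 February 2001 to 18 January 2002, the deadline is extended by 346 days to 17 March 2003.
No stated provision tolls the period for the plaintiff's incapacity, so the interval from 11 January 1999 to 2 June 1999 has no effect on the deadline.
None of the other events listed affects the running of the period under the stated rules.

17 March 2003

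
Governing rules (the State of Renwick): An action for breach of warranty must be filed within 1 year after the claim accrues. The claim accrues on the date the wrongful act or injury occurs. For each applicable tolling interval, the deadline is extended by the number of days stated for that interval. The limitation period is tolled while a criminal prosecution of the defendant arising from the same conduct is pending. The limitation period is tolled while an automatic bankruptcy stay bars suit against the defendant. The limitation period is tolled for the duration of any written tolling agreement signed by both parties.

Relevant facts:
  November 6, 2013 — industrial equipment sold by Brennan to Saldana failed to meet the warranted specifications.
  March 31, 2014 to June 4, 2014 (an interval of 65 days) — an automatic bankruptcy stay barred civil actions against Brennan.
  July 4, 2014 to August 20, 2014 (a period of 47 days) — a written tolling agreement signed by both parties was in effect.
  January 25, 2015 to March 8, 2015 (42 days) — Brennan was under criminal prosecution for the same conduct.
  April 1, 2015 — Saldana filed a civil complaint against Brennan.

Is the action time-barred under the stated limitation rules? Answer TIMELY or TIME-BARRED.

TIMELY

The limitation period began to run on November 6, 2013.
The untolled deadline — 1 year after November 6, 2013 — is November 6, 2014.
Because the automatic bankruptcy stay ran from March 31, 2014 to June 4, 2014, the deadline is extended by 65 days to January 10, 2015.
Because the written tolling agreement ran from July 4, 2014 to August 20, 2014, the deadline is extended by 47 days to February 26, 2015.
The pending criminal prosecution from January 25, 2015 to March 8, 2015 tolled the period for 42 days, extending the deadline to April 9, 2015.
The April 1, 2015 filing precedes the April 9, 2015 deadline; the claim is timely.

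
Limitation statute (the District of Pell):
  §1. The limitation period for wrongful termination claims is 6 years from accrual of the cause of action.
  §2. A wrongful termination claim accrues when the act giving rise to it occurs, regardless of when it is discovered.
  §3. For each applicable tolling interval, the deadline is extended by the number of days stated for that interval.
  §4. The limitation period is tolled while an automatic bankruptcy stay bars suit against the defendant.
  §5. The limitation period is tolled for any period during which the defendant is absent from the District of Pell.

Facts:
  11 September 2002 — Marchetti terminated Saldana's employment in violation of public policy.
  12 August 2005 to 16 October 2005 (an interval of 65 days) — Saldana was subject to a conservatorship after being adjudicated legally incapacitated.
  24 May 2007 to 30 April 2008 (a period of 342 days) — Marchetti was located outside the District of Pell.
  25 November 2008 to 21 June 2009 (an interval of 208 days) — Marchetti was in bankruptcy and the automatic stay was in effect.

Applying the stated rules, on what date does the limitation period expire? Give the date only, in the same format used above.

15 March 2010

The claim accrued on 11 September 2002, when the wrongful act occurred.
Adding the 6 years base period to 11 September 2002 gives a deadline of 11 September 2008, before any tolling.
The period was tolled for 342 days by the defendant's absence from the jurisdiction (24 May 2007 to 30 April 2008), pushing the deadline to 19 August 2009.
The automatic bankruptcy stay from 25 November 2008 to 21 June 2009 tolled the period for 208 days, extending the deadline to 15 March 2010.
The plaintiff's legal incapacity from 12 August 2005 to 16 October 2005 does not toll the period, because no stated rule makes the plaintiff's incapacity a tolling event.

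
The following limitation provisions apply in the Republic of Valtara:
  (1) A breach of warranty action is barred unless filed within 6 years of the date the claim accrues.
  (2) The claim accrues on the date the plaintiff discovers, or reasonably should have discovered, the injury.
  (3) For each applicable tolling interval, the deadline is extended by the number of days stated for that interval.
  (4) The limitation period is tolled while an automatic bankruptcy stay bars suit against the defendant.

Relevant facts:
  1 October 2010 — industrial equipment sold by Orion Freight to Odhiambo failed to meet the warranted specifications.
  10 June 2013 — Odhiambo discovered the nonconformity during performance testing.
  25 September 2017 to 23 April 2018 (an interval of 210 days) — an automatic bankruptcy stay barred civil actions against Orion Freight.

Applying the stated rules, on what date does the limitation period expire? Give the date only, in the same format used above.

6 January 2020

The claim did not accrue until Odhiambo discovered the injury on 10 June 2013; the 1 October 2010 act date does not start the clock under the stated rule.
6 years from 10 June 2013 is 10 June 2019.
The period was tolled for 210 days by the automatic bankruptcy stay (25 September 2017 to 23 April 2018), pushing the deadline to 6 January 2020.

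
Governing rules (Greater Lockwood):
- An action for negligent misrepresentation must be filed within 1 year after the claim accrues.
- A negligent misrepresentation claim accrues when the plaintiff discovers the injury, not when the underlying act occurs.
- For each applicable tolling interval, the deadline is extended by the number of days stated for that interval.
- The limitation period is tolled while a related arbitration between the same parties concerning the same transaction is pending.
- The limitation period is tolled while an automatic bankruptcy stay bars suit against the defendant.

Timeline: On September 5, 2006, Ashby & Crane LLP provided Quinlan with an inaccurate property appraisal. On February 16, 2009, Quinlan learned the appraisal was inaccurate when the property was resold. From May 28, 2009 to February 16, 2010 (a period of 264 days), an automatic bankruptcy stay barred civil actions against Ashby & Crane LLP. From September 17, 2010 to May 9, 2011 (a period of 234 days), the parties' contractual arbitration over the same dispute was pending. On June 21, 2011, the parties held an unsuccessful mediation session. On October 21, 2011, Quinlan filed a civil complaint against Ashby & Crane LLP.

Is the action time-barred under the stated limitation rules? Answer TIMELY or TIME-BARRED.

Accrual is tied to discovery, so the period began on February 16, 2009 rather than on September 5, 2006 when the act occurred.
1 year from February 16, 2009 is February 16, 2010.
Because the automatic bankruptcy stay ran from May 28, 2009 to February 16, 2010, the deadline is extended by 264 days to November 7, 2010.
The period was tolled for 234 days by the pending related arbitration (September 17, 2010 to May 9, 2011), pushing the deadline to June 29, 2011.
None of the other events listed affects the running of the period under the stated rules.
Quinlan filed on October 21, 2011, after the June 29, 2011 deadline, so the action is time-barred.

TIME-BARRED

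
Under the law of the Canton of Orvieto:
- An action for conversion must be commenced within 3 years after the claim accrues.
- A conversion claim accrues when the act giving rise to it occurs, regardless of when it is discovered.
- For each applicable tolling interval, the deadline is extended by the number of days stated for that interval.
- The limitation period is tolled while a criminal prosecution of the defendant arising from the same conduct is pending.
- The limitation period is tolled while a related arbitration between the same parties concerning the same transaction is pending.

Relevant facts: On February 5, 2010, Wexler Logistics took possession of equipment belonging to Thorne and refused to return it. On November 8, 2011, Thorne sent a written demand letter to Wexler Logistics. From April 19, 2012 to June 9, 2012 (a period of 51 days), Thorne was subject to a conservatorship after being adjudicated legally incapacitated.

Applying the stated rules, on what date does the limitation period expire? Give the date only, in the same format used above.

February 5, 2013

The limitation period began to run on February 5, 2010.
The untolled deadline — 3 years after February 5, 2010 — is February 5, 2013.
Although the plaintiff's incapacity ran from April 19, 2012 to June 9, 2012, the stated rules do not make that a tolling event, so it is disregarded.
The other events in the timeline have no effect on the limitation period under the stated rules.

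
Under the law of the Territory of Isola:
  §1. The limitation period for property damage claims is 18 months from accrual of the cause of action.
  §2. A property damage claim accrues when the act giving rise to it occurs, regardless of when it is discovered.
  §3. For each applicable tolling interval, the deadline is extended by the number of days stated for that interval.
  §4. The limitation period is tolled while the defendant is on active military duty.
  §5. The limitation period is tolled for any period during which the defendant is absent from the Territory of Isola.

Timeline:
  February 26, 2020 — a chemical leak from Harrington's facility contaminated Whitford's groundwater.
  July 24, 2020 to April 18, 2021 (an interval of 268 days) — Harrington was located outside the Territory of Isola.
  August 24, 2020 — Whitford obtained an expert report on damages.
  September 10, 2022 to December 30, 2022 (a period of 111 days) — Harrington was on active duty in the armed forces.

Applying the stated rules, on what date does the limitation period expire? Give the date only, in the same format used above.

May 21, 2022

The limitation period began to run on February 26, 2020.
18 months from February 26, 2020 is August 26, 2021.
Because the defendant's absence from the jurisdiction ran from July 24, 2020 to April 18, 2021, the deadline is extended by 268 days to May 21, 2022.
The defendant's active military service from September 10, 2022 to December 30, 2022 began after the period had already run on May 21, 2022, so it has no tolling effect.
Nothing else in the chronology tolls or restarts the period.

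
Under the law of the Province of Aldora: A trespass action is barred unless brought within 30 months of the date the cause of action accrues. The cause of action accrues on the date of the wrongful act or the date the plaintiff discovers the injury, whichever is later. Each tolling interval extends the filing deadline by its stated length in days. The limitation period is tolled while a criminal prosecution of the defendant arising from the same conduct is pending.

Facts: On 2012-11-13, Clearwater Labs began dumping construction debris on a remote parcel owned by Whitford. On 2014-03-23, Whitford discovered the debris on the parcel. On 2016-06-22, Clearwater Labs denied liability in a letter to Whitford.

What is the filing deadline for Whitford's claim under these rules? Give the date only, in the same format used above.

The claim accrued on 2014-03-23 — the later of the 2012-11-13 act and the 2014-03-23 discovery.
30 months from 2014-03-23 is 2016-09-23.
Nothing else in the chronology tolls or restarts the period.

2016-09-23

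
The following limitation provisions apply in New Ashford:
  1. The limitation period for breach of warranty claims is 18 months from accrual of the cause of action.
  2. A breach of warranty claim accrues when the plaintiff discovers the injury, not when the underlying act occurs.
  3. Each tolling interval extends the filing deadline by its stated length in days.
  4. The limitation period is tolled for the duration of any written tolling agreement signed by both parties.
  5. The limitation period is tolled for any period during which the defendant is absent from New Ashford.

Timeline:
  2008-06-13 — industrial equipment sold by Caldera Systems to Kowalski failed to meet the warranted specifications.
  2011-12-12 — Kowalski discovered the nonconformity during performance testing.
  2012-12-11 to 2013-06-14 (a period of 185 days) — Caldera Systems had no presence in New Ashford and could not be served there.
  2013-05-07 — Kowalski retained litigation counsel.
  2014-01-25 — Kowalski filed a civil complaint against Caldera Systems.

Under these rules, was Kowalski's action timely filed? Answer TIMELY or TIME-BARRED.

TIME-BARRED

The claim did not accrue until Kowalski discovered the injury on 2011-12-12; the 2008-06-13 act date does not start the clock under the stated rule.
18 months from 2011-12-12 is 2013-06-12.
The period was tolled for 185 days by the defendant's absence from the jurisdiction (2012-12-11 to 2013-06-14), pushing the deadline to 2013-12-14.
The other events in the timeline have no effect on the limitation period under the stated rules.
Filing on 2014-01-25 missed the 2013-12-14 deadline — the action is time-barred.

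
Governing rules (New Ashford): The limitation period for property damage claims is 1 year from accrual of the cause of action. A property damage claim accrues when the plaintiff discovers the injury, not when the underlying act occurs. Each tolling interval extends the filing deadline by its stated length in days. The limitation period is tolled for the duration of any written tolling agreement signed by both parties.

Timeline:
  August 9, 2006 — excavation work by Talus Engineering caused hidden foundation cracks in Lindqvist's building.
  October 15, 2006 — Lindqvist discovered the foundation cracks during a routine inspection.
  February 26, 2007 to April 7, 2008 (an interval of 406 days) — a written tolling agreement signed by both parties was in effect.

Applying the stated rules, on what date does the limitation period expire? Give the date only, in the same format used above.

The claim did not accrue until Lindqvist discovered the injury on October 15, 2006; the August 9, 2006 act date does not start the clock under the stated rule.
1 year from October 15, 2006 is October 15, 2007.
Because the written tolling agreement ran from February 26, 2007 to April 7, 2008, the deadline is extended by 406 days to November 24, 2008.

November 24, 2008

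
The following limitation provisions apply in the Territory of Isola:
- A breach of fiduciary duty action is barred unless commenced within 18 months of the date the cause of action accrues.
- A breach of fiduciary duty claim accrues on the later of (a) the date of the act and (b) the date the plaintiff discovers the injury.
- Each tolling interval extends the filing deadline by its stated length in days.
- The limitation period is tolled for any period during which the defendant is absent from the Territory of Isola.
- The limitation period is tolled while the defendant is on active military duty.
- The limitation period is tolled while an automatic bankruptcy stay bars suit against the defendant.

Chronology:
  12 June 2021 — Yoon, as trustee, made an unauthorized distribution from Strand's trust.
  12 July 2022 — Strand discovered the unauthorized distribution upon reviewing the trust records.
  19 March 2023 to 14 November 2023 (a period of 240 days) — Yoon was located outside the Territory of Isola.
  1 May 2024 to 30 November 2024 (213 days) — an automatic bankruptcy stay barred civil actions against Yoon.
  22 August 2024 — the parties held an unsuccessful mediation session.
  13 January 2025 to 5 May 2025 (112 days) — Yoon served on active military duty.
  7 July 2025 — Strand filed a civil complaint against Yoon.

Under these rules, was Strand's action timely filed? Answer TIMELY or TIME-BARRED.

TIMELY

The claim accrued on 12 July 2022 — the later of the 12 June 2021 act and the 12 July 2022 discovery.
18 months from 12 July 2022 is 12 January 2024.
Because the defendant's absence from the jurisdiction ran from 19 March 2023 to 14 November 2023, the deadline is extended by 240 days to 8 September 2024.
The period was tolled for 213 days by the automatic bankruptcy stay (1 May 2024 to 30 November 2024), pushing the deadline to 9 April 2025.
Because the defendant's active military service ran from 13 January 2025 to 5 May 2025, the deadline is extended by 112 days to 30 July 2025.
Nothing else in the chronology tolls or restarts the period.
The 7 July 2025 filing precedes the 30 July 2025 deadline; the claim is timely.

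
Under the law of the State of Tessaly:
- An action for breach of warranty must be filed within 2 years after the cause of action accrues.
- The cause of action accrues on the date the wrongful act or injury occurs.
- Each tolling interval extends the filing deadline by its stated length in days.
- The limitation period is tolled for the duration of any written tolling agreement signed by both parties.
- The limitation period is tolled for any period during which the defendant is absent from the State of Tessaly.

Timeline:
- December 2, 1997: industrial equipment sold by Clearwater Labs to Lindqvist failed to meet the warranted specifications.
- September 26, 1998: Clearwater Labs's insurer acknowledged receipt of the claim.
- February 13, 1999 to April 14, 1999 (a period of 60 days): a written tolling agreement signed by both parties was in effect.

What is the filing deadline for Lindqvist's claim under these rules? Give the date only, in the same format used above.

January 31, 2000

The cause of action accrued on December 2, 1997, the date of the act.
2 years from December 2, 1997 is December 2, 1999.
The period was tolled for 60 days by the written tolling agreement (February 13, 1999 to April 14, 1999), pushing the deadline to January 31, 2000.
None of the other events listed affects the running of the period under the stated rules.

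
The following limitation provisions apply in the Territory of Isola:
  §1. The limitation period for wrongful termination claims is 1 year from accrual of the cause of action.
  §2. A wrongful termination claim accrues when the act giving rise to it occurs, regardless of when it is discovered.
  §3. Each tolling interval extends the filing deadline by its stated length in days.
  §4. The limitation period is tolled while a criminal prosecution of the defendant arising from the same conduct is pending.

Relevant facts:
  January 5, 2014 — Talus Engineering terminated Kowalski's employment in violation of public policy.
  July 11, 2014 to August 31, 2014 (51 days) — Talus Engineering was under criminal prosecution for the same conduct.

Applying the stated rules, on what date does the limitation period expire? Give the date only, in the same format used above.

The cause of action accrued on January 5, 2014, the date of the act.
The untolled deadline — 1 year after January 5, 2014 — is January 5, 2015.
Because the pending criminal prosecution ran from July 11, 2014 to August 31, 2014, the deadline is extended by 51 days to February 25, 2015.

February 25, 2015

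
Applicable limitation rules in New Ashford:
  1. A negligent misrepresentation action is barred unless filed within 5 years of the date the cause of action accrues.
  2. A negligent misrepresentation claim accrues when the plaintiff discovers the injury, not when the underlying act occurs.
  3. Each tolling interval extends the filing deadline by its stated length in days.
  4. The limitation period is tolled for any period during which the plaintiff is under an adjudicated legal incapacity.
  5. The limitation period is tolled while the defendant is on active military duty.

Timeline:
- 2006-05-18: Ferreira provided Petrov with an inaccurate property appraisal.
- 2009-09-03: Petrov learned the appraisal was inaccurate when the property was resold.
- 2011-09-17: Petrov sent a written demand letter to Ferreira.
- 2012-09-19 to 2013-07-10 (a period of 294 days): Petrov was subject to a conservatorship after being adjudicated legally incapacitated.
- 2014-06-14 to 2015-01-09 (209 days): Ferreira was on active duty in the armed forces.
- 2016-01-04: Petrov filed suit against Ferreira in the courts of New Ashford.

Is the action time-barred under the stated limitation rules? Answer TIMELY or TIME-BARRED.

Accrual is tied to discovery, so the period began on 2009-09-03 rather than on 2006-05-18 when the act occurred.
Adding the 5 years base period to 2009-09-03 gives a deadline of 2014-09-03, before any tolling.
The period was tolled for 294 days by the plaintiff's legal incapacity (2012-09-19 to 2013-07-10), pushing the deadline to 2015-06-24.
Because the defendant's active military service ran from 2014-06-14 to 2015-01-09, the deadline is extended by 209 days to 2016-01-19.
Nothing else in the chronology tolls or restarts the period.
Filing on 2016-01-04 beat the 2016-01-19 deadline — the action is timely.

TIMELY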